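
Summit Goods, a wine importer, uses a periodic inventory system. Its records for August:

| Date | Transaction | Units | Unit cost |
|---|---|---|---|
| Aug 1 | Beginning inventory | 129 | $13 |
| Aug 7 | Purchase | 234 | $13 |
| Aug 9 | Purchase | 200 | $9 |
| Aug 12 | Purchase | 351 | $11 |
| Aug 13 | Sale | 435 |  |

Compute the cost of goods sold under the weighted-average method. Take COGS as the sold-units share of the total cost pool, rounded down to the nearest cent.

COGS = $4,940.15

Aug 13, sell 435: 435/914 × $10,380.00 → $4,940.15
Ending inventory (cost pool remaining) = $5,439.85
Check: goods available $10,380.00 = COGS $4,940.15 + ending $5,439.85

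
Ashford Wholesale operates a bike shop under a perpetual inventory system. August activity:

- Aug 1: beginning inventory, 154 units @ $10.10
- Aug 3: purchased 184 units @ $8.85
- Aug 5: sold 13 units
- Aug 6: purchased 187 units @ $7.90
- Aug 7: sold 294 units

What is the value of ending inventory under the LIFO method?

Ending inventory = $2,121.80

Aug 5, 13 sold [LIFO — newest first]: 13 @ $8.85 = $115.05
Aug 7, 294 sold [LIFO — newest first]: 187 @ $7.90 + 107 @ $8.85 = $2,424.25
Total COGS = $115.05 + $2,424.25 = $2,539.30
Ending inventory: 154 @ $10.10 + 64 @ $8.85 = $2,121.80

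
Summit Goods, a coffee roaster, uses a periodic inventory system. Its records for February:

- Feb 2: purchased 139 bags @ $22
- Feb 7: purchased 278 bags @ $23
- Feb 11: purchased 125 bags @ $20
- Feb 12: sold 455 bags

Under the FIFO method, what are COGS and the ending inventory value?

COGS = $10,212; ending inventory = $1,740

Feb 12, 455 sold [FIFO — oldest first]: 139 @ $22 + 278 @ $23 + 38 @ $20 = $10,212
Ending inventory: 87 @ $20 = $1,740
Check: goods available $11,952 = COGS $10,212 + ending $1,740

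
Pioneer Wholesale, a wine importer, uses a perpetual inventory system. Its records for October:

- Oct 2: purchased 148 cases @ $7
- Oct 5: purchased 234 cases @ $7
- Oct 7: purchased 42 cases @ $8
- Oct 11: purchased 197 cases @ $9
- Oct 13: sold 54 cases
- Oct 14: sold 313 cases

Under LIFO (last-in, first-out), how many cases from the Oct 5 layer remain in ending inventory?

Oct 13, 54 sold [LIFO — newest first]: 54 @ $9 = $486
Oct 14, 313 sold [LIFO — newest first]: 143 @ $9 + 42 @ $8 + 128 @ $7 = $2,519
Total COGS = $486 + $2,519 = $3,005
Ending inventory: 148 @ $7 + 106 @ $7 = $1,778
Check: goods available $4,783 = COGS $3,005 + ending $1,778

106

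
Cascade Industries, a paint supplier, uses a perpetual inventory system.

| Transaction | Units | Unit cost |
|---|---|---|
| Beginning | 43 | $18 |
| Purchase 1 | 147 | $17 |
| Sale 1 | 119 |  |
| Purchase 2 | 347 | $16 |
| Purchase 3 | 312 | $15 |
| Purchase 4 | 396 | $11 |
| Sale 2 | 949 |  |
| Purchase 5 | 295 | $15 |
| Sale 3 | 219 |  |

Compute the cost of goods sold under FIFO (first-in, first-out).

Sale 1 (119) [FIFO — oldest first]: 43 @ $18 + 76 @ $17 = $2,066
Sale 2 (949) [FIFO — oldest first]: 71 @ $17 + 347 @ $16 + 312 @ $15 + 219 @ $11 = $13,848
Sale 3 (219) [FIFO — oldest first]: 177 @ $11 + 42 @ $15 = $2,577
Total COGS = $2,066 + $13,848 + $2,577 = $18,491
Ending inventory: 253 @ $15 = $3,795

COGS = $18,491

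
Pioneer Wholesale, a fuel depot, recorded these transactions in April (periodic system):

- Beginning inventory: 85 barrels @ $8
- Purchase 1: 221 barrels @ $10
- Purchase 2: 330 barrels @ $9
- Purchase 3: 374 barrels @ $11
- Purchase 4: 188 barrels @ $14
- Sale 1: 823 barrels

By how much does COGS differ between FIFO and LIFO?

$1,178

FIFO COGS: 85 @ $8 + 221 @ $10 + 330 @ $9 + 187 @ $11 = $7,917
LIFO COGS: 188 @ $14 + 374 @ $11 + 261 @ $9 = $9,095
Difference = |$7,917 − $9,095| = $1,178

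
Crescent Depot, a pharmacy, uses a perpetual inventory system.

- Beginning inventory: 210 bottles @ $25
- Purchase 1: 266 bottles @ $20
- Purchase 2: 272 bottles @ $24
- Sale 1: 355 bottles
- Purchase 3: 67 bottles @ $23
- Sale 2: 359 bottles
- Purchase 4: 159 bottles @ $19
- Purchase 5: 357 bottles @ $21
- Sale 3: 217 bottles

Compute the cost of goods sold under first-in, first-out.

Sale 1 (355) [FIFO — oldest first]: 210 @ $25 + 145 @ $20 = $8,150
Sale 2 (359) [FIFO — oldest first]: 121 @ $20 + 238 @ $24 = $8,132
Sale 3 (217) [FIFO — oldest first]: 34 @ $24 + 67 @ $23 + 116 @ $19 = $4,561
Total COGS = $8,150 + $8,132 + $4,561 = $20,843
Ending inventory: 43 @ $19 + 357 @ $21 = $8,314

COGS = $20,843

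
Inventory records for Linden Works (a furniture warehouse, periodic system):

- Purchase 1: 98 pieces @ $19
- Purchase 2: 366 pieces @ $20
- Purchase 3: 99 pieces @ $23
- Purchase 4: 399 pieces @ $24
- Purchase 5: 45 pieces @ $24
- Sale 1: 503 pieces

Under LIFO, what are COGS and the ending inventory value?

COGS = $12,013; ending inventory = $10,102

Sale 1 (503) [LIFO — newest first]: 45 @ $24 + 399 @ $24 + 59 @ $23 = $12,013
Ending inventory: 98 @ $19 + 366 @ $20 + 40 @ $23 = $10,102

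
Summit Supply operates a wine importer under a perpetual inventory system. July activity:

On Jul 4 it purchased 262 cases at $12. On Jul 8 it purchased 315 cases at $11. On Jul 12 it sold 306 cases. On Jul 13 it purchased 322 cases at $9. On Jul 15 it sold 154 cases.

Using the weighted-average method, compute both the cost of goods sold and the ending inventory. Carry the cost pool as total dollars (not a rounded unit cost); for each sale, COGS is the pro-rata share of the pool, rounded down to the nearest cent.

After Jul 4: 262 on hand, pool $3,144.00 (≈ $12.0000 each)
After Jul 8: 577 on hand, pool $6,609.00 (≈ $11.4541 each)
Jul 12, sell 306: 306/577 × $6,609.00 → $3,504.94
After Jul 13: 593 on hand, pool $6,002.06 (≈ $10.1215 each)
Jul 15, sell 154: 154/593 × $6,002.06 → $1,558.71
Total COGS = $3,504.94 + $1,558.71 = $5,063.65
Ending inventory (cost pool remaining) = $4,443.35
Check: goods available $9,507.00 = COGS $5,063.65 + ending $4,443.35

COGS = $5,063.65; ending inventory = $4,443.35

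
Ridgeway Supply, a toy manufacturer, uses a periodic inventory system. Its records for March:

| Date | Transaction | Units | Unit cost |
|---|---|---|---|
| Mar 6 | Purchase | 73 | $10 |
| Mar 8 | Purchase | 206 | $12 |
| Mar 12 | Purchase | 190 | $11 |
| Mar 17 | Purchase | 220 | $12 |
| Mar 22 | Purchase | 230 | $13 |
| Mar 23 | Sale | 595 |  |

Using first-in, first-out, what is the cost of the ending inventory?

Mar 23, 595 sold [FIFO — oldest first]: 73 @ $10 + 206 @ $12 + 190 @ $11 + 126 @ $12 = $6,804
Ending inventory: 94 @ $12 + 230 @ $13 = $4,118

Ending inventory = $4,118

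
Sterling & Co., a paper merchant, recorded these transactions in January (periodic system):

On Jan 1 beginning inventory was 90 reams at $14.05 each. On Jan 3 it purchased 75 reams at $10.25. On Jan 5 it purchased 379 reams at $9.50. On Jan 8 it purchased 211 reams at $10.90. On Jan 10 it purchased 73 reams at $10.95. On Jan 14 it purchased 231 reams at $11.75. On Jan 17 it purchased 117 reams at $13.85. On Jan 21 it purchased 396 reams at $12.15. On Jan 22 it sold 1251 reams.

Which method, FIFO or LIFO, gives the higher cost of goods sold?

FIFO COGS: 90 @ $14.05 + 75 @ $10.25 + 379 @ $9.50 + 211 @ $10.90 + 73 @ $10.95 + 231 @ $11.75 + 117 @ $13.85 + 75 @ $12.15 = $13,978.95
LIFO COGS: 396 @ $12.15 + 117 @ $13.85 + 231 @ $11.75 + 73 @ $10.95 + 211 @ $10.90 + 223 @ $9.50 = $14,363.85

LIFO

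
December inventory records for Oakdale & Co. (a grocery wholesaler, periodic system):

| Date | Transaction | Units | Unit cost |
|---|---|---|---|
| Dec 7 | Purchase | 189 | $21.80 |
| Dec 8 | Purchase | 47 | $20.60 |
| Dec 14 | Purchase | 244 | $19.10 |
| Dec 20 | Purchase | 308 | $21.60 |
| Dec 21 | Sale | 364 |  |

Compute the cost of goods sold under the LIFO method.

Dec 21, 364 sold [LIFO — newest first]: 308 @ $21.60 + 56 @ $19.10 = $7,722.40
Ending inventory: 189 @ $21.80 + 47 @ $20.60 + 188 @ $19.10 = $8,679.20
Check: goods available $16,401.60 = COGS $7,722.40 + ending $8,679.20

COGS = $7,722.40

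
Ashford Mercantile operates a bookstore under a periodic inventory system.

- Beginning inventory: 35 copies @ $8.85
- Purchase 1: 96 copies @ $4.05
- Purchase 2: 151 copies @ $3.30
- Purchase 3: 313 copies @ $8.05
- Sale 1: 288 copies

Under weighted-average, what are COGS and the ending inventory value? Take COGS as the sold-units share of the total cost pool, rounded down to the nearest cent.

COGS = $1,798.91; ending inventory = $1,917.59

Sale 1, sell 288: 288/595 × $3,716.50 → $1,798.91
Ending inventory (cost pool remaining) = $1,917.59
Check: goods available $3,716.50 = COGS $1,798.91 + ending $1,917.59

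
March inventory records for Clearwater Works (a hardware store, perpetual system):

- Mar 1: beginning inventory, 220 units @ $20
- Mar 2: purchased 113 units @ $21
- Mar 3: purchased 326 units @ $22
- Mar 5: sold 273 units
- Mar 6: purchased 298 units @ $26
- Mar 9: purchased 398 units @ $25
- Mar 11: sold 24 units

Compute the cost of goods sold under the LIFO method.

COGS = $6,606

Mar 5, 273 sold [LIFO — newest first]: 273 @ $22 = $6,006
Mar 11, 24 sold [LIFO — newest first]: 24 @ $25 = $600
Total COGS = $6,006 + $600 = $6,606
Ending inventory: 220 @ $20 + 113 @ $21 + 53 @ $22 + 298 @ $26 + 374 @ $25 = $25,037
Check: goods available $31,643 = COGS $6,606 + ending $25,037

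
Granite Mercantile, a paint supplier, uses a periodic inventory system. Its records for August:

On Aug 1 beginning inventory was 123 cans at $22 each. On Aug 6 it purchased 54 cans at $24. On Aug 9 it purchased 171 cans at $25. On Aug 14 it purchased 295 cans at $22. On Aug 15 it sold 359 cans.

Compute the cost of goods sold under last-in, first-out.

COGS = $8,090

Aug 15, 359 sold [LIFO — newest first]: 295 @ $22 + 64 @ $25 = $8,090
Ending inventory: 123 @ $22 + 54 @ $24 + 107 @ $25 = $6,677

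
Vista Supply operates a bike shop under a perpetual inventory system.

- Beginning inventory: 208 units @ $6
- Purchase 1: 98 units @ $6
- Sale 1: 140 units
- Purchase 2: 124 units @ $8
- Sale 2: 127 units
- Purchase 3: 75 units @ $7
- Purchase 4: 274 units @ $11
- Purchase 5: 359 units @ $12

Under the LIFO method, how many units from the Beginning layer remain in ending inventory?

163

Sale 1 (140) [LIFO — newest first]: 98 @ $6 + 42 @ $6 = $840
Sale 2 (127) [LIFO — newest first]: 124 @ $8 + 3 @ $6 = $1,010
Total COGS = $840 + $1,010 = $1,850
Ending inventory: 163 @ $6 + 75 @ $7 + 274 @ $11 + 359 @ $12 = $8,825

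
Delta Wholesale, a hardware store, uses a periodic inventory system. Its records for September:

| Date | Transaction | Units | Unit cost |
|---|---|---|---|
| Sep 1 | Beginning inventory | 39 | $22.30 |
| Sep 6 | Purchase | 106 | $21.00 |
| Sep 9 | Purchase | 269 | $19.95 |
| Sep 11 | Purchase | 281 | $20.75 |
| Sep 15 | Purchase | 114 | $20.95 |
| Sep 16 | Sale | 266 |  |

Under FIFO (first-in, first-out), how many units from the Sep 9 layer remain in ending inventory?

148

Sep 16, 266 sold [FIFO — oldest first]: 39 @ $22.30 + 106 @ $21.00 + 121 @ $19.95 = $5,509.65
Ending inventory: 148 @ $19.95 + 281 @ $20.75 + 114 @ $20.95 = $11,171.65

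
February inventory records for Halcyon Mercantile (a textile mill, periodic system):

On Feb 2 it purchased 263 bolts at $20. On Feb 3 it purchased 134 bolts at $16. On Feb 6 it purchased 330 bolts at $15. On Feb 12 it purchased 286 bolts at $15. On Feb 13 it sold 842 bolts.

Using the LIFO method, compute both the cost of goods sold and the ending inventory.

COGS = $13,224; ending inventory = $3,420

Feb 13, 842 sold [LIFO — newest first]: 286 @ $15 + 330 @ $15 + 134 @ $16 + 92 @ $20 = $13,224
Ending inventory: 171 @ $20 = $3,420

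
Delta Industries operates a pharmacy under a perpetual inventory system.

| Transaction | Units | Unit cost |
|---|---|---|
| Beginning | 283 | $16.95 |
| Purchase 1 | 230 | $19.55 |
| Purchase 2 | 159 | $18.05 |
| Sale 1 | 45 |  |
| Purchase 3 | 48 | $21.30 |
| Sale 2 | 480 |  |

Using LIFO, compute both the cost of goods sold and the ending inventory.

COGS = $9,880.45; ending inventory = $3,305.25

Sale 1 (45) [LIFO — newest first]: 45 @ $18.05 = $812.25
Sale 2 (480) [LIFO — newest first]: 48 @ $21.30 + 114 @ $18.05 + 230 @ $19.55 + 88 @ $16.95 = $9,068.20
Total COGS = $812.25 + $9,068.20 = $9,880.45
Ending inventory: 195 @ $16.95 = $3,305.25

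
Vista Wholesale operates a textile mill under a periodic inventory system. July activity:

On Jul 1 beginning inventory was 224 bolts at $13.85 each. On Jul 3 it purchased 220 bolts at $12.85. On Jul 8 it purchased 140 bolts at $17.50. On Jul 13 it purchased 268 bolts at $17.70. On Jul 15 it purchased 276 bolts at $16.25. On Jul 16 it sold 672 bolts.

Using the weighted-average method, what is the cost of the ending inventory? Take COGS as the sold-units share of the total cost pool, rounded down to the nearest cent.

Jul 16, sell 672: 672/1128 × $17,608.00 → $10,489.87
Ending inventory (cost pool remaining) = $7,118.13

Ending inventory = $7,118.13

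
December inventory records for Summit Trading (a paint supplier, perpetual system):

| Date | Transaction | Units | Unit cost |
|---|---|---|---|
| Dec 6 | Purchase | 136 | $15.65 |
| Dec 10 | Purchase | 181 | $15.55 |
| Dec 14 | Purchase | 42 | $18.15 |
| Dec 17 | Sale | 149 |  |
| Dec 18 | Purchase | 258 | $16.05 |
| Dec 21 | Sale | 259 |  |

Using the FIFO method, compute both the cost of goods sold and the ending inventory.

COGS = $6,491.70; ending inventory = $3,354.45

Dec 17, 149 sold [FIFO — oldest first]: 136 @ $15.65 + 13 @ $15.55 = $2,330.55
Dec 21, 259 sold [FIFO — oldest first]: 168 @ $15.55 + 42 @ $18.15 + 49 @ $16.05 = $4,161.15
Total COGS = $2,330.55 + $4,161.15 = $6,491.70
Ending inventory: 209 @ $16.05 = $3,354.45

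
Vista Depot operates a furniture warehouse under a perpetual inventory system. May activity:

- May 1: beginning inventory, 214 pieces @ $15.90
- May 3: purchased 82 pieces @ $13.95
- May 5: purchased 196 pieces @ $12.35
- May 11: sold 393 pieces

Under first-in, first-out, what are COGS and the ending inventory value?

May 11, 393 sold [FIFO — oldest first]: 214 @ $15.90 + 82 @ $13.95 + 97 @ $12.35 = $5,744.45
Ending inventory: 99 @ $12.35 = $1,222.65
Check: goods available $6,967.10 = COGS $5,744.45 + ending $1,222.65

COGS = $5,744.45; ending inventory = $1,222.65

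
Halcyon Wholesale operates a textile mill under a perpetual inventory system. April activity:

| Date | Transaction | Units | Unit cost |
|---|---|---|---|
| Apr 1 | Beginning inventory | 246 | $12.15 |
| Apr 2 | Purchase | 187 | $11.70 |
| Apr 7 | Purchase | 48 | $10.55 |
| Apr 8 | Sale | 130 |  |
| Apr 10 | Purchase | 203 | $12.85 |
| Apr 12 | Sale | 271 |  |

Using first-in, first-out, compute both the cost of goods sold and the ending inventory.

Apr 8, 130 sold [FIFO — oldest first]: 130 @ $12.15 = $1,579.50
Apr 12, 271 sold [FIFO — oldest first]: 116 @ $12.15 + 155 @ $11.70 = $3,222.90
Total COGS = $1,579.50 + $3,222.90 = $4,802.40
Ending inventory: 32 @ $11.70 + 48 @ $10.55 + 203 @ $12.85 = $3,489.35
Check: goods available $8,291.75 = COGS $4,802.40 + ending $3,489.35

COGS = $4,802.40; ending inventory = $3,489.35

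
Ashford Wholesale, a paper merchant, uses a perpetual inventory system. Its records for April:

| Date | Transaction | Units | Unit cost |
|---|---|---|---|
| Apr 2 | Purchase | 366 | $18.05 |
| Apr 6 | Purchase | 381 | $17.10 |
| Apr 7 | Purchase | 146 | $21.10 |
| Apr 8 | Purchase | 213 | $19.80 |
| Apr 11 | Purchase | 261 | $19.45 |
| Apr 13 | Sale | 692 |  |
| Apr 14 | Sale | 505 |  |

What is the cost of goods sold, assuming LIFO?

COGS = $22,427.35

Apr 13, 692 sold [LIFO — newest first]: 261 @ $19.45 + 213 @ $19.80 + 146 @ $21.10 + 72 @ $17.10 = $13,605.65
Apr 14, 505 sold [LIFO — newest first]: 309 @ $17.10 + 196 @ $18.05 = $8,821.70
Total COGS = $13,605.65 + $8,821.70 = $22,427.35
Ending inventory: 170 @ $18.05 = $3,068.50
Check: goods available $25,495.85 = COGS $22,427.35 + ending $3,068.50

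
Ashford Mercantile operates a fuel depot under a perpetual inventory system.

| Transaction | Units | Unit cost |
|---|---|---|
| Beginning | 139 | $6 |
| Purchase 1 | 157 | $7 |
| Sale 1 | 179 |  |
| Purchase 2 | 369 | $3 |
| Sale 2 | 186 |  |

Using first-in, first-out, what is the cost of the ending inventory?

Sale 1 (179) [FIFO — oldest first]: 139 @ $6 + 40 @ $7 = $1,114
Sale 2 (186) [FIFO — oldest first]: 117 @ $7 + 69 @ $3 = $1,026
Total COGS = $1,114 + $1,026 = $2,140
Ending inventory: 300 @ $3 = $900

Ending inventory = $900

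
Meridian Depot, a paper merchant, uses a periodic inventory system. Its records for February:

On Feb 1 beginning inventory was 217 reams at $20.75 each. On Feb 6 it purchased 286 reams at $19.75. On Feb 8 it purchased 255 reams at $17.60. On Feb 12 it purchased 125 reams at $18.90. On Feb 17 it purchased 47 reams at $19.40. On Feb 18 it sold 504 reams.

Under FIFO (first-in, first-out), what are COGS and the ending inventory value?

Feb 18, 504 sold [FIFO — oldest first]: 217 @ $20.75 + 286 @ $19.75 + 1 @ $17.60 = $10,168.85
Ending inventory: 254 @ $17.60 + 125 @ $18.90 + 47 @ $19.40 = $7,744.70

COGS = $10,168.85; ending inventory = $7,744.70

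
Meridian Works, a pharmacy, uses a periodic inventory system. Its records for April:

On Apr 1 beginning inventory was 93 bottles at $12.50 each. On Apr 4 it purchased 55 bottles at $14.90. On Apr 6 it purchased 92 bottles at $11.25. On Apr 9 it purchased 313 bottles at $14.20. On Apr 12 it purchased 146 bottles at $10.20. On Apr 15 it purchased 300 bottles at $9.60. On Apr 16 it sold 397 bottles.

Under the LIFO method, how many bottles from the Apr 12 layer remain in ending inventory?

49

Apr 16, 397 sold [LIFO — newest first]: 300 @ $9.60 + 97 @ $10.20 = $3,869.40
Ending inventory: 93 @ $12.50 + 55 @ $14.90 + 92 @ $11.25 + 313 @ $14.20 + 49 @ $10.20 = $7,961.40
Check: goods available $11,830.80 = COGS $3,869.40 + ending $7,961.40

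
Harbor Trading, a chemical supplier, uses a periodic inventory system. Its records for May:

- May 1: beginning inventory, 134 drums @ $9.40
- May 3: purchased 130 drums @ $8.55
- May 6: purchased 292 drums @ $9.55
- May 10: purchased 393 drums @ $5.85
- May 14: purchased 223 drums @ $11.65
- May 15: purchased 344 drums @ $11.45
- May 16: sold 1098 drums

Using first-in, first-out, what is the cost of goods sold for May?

COGS = $9,194.60

May 16, 1098 sold [FIFO — oldest first]: 134 @ $9.40 + 130 @ $8.55 + 292 @ $9.55 + 393 @ $5.85 + 149 @ $11.65 = $9,194.60
Ending inventory: 74 @ $11.65 + 344 @ $11.45 = $4,800.90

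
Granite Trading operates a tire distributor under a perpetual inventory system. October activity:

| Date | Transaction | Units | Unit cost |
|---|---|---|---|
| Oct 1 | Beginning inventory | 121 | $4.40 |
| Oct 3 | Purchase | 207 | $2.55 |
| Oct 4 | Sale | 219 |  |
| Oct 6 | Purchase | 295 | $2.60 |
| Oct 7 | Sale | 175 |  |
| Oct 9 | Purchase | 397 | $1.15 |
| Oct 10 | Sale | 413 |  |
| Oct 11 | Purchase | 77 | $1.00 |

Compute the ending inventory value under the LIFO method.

Ending inventory = $827.00

Oct 4, 219 sold [LIFO — newest first]: 207 @ $2.55 + 12 @ $4.40 = $580.65
Oct 7, 175 sold [LIFO — newest first]: 175 @ $2.60 = $455.00
Oct 10, 413 sold [LIFO — newest first]: 397 @ $1.15 + 16 @ $2.60 = $498.15
Total COGS = $580.65 + $455.00 + $498.15 = $1,533.80
Ending inventory: 109 @ $4.40 + 104 @ $2.60 + 77 @ $1.00 = $827.00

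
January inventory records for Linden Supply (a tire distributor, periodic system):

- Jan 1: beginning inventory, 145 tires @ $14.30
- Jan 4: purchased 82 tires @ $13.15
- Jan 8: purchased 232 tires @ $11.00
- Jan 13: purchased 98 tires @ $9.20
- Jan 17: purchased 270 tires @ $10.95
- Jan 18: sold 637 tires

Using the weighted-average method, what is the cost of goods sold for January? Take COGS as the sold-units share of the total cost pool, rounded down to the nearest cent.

COGS = $7,365.09

Jan 18, sell 637: 637/827 × $9,561.90 → $7,365.09
Ending inventory (cost pool remaining) = $2,196.81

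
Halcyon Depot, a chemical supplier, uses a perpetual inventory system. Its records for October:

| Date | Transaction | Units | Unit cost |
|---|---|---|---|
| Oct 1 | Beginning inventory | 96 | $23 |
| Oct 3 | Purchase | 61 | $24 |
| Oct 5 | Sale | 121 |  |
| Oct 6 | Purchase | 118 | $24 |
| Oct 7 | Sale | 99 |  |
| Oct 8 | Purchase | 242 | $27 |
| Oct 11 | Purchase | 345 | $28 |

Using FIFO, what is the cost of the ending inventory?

Ending inventory = $17,514

Oct 5, 121 sold [FIFO — oldest first]: 96 @ $23 + 25 @ $24 = $2,808
Oct 7, 99 sold [FIFO — oldest first]: 36 @ $24 + 63 @ $24 = $2,376
Total COGS = $2,808 + $2,376 = $5,184
Ending inventory: 55 @ $24 + 242 @ $27 + 345 @ $28 = $17,514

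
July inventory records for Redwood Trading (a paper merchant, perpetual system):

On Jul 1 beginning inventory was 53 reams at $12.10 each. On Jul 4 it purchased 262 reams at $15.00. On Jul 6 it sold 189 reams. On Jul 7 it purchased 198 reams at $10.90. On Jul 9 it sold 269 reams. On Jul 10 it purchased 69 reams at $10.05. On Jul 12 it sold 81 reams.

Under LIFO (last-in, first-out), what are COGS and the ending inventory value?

Jul 6, 189 sold [LIFO — newest first]: 189 @ $15.00 = $2,835.00
Jul 9, 269 sold [LIFO — newest first]: 198 @ $10.90 + 71 @ $15.00 = $3,223.20
Jul 12, 81 sold [LIFO — newest first]: 69 @ $10.05 + 2 @ $15.00 + 10 @ $12.10 = $844.45
Total COGS = $2,835.00 + $3,223.20 + $844.45 = $6,902.65
Ending inventory: 43 @ $12.10 = $520.30
Check: goods available $7,422.95 = COGS $6,902.65 + ending $520.30

COGS = $6,902.65; ending inventory = $520.30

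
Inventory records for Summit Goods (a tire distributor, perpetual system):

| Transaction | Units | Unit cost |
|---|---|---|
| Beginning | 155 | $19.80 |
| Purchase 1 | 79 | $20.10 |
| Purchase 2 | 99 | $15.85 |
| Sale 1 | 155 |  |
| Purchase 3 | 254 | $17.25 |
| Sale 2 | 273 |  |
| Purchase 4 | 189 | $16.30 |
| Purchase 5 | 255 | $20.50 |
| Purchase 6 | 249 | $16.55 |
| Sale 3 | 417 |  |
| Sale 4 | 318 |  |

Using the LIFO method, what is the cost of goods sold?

Sale 1 (155) [LIFO — newest first]: 99 @ $15.85 + 56 @ $20.10 = $2,694.75
Sale 2 (273) [LIFO — newest first]: 254 @ $17.25 + 19 @ $20.10 = $4,763.40
Sale 3 (417) [LIFO — newest first]: 249 @ $16.55 + 168 @ $20.50 = $7,564.95
Sale 4 (318) [LIFO — newest first]: 87 @ $20.50 + 189 @ $16.30 + 4 @ $20.10 + 38 @ $19.80 = $5,697.00
Total COGS = $2,694.75 + $4,763.40 + $7,564.95 + $5,697.00 = $20,720.10
Ending inventory: 117 @ $19.80 = $2,316.60

COGS = $20,720.10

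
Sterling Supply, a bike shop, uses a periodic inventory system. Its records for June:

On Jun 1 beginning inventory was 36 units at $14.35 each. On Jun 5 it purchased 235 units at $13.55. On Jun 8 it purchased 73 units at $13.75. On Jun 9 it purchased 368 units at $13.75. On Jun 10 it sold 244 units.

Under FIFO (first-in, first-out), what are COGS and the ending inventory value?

COGS = $3,335.00; ending inventory = $6,429.60

Jun 10, 244 sold [FIFO — oldest first]: 36 @ $14.35 + 208 @ $13.55 = $3,335.00
Ending inventory: 27 @ $13.55 + 73 @ $13.75 + 368 @ $13.75 = $6,429.60
Check: goods available $9,764.60 = COGS $3,335.00 + ending $6,429.60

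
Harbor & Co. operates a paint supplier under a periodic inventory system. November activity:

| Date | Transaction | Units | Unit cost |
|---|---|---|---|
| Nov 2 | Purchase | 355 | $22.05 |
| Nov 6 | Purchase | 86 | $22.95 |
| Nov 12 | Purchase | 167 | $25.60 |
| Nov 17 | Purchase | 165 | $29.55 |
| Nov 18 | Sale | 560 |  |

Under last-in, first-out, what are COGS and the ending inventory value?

Nov 18, 560 sold [LIFO — newest first]: 165 @ $29.55 + 167 @ $25.60 + 86 @ $22.95 + 142 @ $22.05 = $14,255.75
Ending inventory: 213 @ $22.05 = $4,696.65
Check: goods available $18,952.40 = COGS $14,255.75 + ending $4,696.65

COGS = $14,255.75; ending inventory = $4,696.65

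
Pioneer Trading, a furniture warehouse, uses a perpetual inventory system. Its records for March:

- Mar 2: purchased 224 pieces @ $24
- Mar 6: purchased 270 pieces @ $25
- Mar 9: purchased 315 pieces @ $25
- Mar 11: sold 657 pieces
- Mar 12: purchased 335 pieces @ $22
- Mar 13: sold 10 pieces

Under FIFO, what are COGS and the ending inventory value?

Mar 11, 657 sold [FIFO — oldest first]: 224 @ $24 + 270 @ $25 + 163 @ $25 = $16,201
Mar 13, 10 sold [FIFO — oldest first]: 10 @ $25 = $250
Total COGS = $16,201 + $250 = $16,451
Ending inventory: 142 @ $25 + 335 @ $22 = $10,920

COGS = $16,451; ending inventory = $10,920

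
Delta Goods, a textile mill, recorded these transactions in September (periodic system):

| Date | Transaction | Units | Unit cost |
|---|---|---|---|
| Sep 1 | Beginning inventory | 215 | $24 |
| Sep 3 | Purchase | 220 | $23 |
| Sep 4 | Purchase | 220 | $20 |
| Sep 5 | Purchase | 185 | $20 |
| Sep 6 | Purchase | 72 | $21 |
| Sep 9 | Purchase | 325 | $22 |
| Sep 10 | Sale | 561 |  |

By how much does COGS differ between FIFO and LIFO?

FIFO COGS: 215 @ $24 + 220 @ $23 + 126 @ $20 = $12,740
LIFO COGS: 325 @ $22 + 72 @ $21 + 164 @ $20 = $11,942
Difference = |$12,740 − $11,942| = $798

$798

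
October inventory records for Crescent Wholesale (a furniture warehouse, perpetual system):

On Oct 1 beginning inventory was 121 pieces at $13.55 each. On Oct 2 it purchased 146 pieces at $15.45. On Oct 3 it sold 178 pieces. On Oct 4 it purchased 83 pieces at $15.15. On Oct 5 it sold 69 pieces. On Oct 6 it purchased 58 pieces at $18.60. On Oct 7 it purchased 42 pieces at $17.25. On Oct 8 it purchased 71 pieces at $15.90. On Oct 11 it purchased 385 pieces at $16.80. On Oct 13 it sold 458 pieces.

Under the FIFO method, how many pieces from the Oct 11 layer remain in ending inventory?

201

Oct 3, 178 sold [FIFO — oldest first]: 121 @ $13.55 + 57 @ $15.45 = $2,520.20
Oct 5, 69 sold [FIFO — oldest first]: 69 @ $15.45 = $1,066.05
Oct 13, 458 sold [FIFO — oldest first]: 20 @ $15.45 + 83 @ $15.15 + 58 @ $18.60 + 42 @ $17.25 + 71 @ $15.90 + 184 @ $16.80 = $7,589.85
Total COGS = $2,520.20 + $1,066.05 + $7,589.85 = $11,176.10
Ending inventory: 201 @ $16.80 = $3,376.80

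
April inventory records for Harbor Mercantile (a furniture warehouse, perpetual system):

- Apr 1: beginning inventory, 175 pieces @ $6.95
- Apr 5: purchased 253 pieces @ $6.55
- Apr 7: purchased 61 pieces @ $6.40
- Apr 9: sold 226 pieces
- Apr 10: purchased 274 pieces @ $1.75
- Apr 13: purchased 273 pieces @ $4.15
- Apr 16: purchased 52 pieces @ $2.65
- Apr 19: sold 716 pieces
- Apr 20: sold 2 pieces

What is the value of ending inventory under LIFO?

Apr 9, 226 sold [LIFO — newest first]: 61 @ $6.40 + 165 @ $6.55 = $1,471.15
Apr 19, 716 sold [LIFO — newest first]: 52 @ $2.65 + 273 @ $4.15 + 274 @ $1.75 + 88 @ $6.55 + 29 @ $6.95 = $2,528.20
Apr 20, 2 sold [LIFO — newest first]: 2 @ $6.95 = $13.90
Total COGS = $1,471.15 + $2,528.20 + $13.90 = $4,013.25
Ending inventory: 144 @ $6.95 = $1,000.80

Ending inventory = $1,000.80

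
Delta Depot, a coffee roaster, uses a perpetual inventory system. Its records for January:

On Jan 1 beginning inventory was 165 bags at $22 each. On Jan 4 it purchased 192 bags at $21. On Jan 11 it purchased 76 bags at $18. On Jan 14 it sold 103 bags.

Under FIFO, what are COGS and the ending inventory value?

COGS = $2,266; ending inventory = $6,764

Jan 14, 103 sold [FIFO — oldest first]: 103 @ $22 = $2,266
Ending inventory: 62 @ $22 + 192 @ $21 + 76 @ $18 = $6,764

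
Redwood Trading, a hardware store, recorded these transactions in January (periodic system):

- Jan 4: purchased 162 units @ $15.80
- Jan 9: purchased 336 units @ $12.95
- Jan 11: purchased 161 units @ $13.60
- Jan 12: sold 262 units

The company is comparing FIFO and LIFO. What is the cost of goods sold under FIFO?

FIFO COGS: 162 @ $15.80 + 100 @ $12.95 = $3,854.60
LIFO COGS: 161 @ $13.60 + 101 @ $12.95 = $3,497.55

COGS = $3,854.60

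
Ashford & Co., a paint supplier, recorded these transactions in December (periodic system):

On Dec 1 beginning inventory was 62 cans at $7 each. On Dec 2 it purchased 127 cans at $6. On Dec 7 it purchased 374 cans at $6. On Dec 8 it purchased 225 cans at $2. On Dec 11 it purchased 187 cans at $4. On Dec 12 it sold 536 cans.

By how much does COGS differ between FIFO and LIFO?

FIFO COGS: 62 @ $7 + 127 @ $6 + 347 @ $6 = $3,278
LIFO COGS: 187 @ $4 + 225 @ $2 + 124 @ $6 = $1,942
Difference = |$3,278 − $1,942| = $1,336

$1,336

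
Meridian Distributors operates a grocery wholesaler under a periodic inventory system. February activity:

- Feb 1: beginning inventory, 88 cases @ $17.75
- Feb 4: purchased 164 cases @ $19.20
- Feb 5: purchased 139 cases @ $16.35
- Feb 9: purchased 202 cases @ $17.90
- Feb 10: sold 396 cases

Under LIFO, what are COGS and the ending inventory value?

COGS = $6,944.45; ending inventory = $3,654.80

Feb 10, 396 sold [LIFO — newest first]: 202 @ $17.90 + 139 @ $16.35 + 55 @ $19.20 = $6,944.45
Ending inventory: 88 @ $17.75 + 109 @ $19.20 = $3,654.80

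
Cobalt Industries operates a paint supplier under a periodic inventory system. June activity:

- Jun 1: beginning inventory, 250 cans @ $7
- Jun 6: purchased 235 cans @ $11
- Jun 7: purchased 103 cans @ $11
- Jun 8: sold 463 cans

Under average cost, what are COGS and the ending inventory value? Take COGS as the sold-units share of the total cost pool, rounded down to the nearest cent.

Jun 8, sell 463: 463/588 × $5,468.00 → $4,305.58
Ending inventory (cost pool remaining) = $1,162.42

COGS = $4,305.58; ending inventory = $1,162.42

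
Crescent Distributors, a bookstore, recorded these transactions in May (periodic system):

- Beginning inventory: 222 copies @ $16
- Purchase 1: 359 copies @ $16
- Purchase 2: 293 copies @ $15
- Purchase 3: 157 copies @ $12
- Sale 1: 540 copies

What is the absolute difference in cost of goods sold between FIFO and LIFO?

$921

FIFO COGS: 222 @ $16 + 318 @ $16 = $8,640
LIFO COGS: 157 @ $12 + 293 @ $15 + 90 @ $16 = $7,719
Difference = |$8,640 − $7,719| = $921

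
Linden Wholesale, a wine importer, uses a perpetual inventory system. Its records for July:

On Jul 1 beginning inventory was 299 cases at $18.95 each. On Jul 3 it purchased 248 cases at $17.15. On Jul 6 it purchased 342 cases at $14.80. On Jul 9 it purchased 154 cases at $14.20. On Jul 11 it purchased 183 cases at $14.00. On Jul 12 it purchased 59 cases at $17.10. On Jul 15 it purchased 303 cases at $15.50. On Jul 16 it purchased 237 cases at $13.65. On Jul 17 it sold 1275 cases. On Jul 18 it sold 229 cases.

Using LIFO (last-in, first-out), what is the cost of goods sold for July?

COGS = $22,626.75

Jul 17, 1275 sold [LIFO — newest first]: 237 @ $13.65 + 303 @ $15.50 + 59 @ $17.10 + 183 @ $14.00 + 154 @ $14.20 + 339 @ $14.80 = $18,706.45
Jul 18, 229 sold [LIFO — newest first]: 3 @ $14.80 + 226 @ $17.15 = $3,920.30
Total COGS = $18,706.45 + $3,920.30 = $22,626.75
Ending inventory: 299 @ $18.95 + 22 @ $17.15 = $6,043.35
Check: goods available $28,670.10 = COGS $22,626.75 + ending $6,043.35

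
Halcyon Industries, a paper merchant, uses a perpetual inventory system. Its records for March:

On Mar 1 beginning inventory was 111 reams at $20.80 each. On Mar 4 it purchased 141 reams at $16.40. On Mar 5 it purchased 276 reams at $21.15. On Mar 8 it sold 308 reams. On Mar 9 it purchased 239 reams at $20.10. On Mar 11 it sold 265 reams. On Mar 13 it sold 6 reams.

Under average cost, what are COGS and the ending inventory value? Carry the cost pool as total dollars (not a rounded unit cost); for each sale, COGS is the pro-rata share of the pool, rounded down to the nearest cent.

After Mar 1: 111 on hand, pool $2,308.80 (≈ $20.8000 each)
After Mar 4: 252 on hand, pool $4,621.20 (≈ $18.3381 each)
After Mar 5: 528 on hand, pool $10,458.60 (≈ $19.8080 each)
Mar 8, sell 308: 308/528 × $10,458.60 → $6,100.85
After Mar 9: 459 on hand, pool $9,161.65 (≈ $19.9600 each)
Mar 11, sell 265: 265/459 × $9,161.65 → $5,289.40
Mar 13, sell 6: 6/194 × $3,872.25 → $119.76
Total COGS = $6,100.85 + $5,289.40 + $119.76 = $11,510.01
Ending inventory (cost pool remaining) = $3,752.49

COGS = $11,510.01; ending inventory = $3,752.49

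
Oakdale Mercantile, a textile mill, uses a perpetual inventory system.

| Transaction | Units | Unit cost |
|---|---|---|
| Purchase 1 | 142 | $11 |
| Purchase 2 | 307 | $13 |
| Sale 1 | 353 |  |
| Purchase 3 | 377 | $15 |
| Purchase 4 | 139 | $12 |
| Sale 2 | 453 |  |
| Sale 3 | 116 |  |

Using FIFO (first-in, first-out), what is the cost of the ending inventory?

Sale 1 (353) [FIFO — oldest first]: 142 @ $11 + 211 @ $13 = $4,305
Sale 2 (453) [FIFO — oldest first]: 96 @ $13 + 357 @ $15 = $6,603
Sale 3 (116) [FIFO — oldest first]: 20 @ $15 + 96 @ $12 = $1,452
Total COGS = $4,305 + $6,603 + $1,452 = $12,360
Ending inventory: 43 @ $12 = $516
Check: goods available $12,876 = COGS $12,360 + ending $516

Ending inventory = $516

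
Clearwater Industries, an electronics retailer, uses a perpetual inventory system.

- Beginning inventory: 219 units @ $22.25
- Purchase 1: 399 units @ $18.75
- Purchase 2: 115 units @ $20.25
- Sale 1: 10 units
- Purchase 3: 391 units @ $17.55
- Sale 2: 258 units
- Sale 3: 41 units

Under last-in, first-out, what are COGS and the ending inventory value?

Sale 1 (10) [LIFO — newest first]: 10 @ $20.25 = $202.50
Sale 2 (258) [LIFO — newest first]: 258 @ $17.55 = $4,527.90
Sale 3 (41) [LIFO — newest first]: 41 @ $17.55 = $719.55
Total COGS = $202.50 + $4,527.90 + $719.55 = $5,449.95
Ending inventory: 219 @ $22.25 + 399 @ $18.75 + 105 @ $20.25 + 92 @ $17.55 = $16,094.85

COGS = $5,449.95; ending inventory = $16,094.85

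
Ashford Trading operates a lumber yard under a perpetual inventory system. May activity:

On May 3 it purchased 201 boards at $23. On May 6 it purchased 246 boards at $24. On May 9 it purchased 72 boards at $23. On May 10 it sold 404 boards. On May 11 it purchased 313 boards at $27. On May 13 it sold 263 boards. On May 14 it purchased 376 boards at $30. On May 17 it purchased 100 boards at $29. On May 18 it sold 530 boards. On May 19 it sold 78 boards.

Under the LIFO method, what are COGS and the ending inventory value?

May 10, 404 sold [LIFO — newest first]: 72 @ $23 + 246 @ $24 + 86 @ $23 = $9,538
May 13, 263 sold [LIFO — newest first]: 263 @ $27 = $7,101
May 18, 530 sold [LIFO — newest first]: 100 @ $29 + 376 @ $30 + 50 @ $27 + 4 @ $23 = $15,622
May 19, 78 sold [LIFO — newest first]: 78 @ $23 = $1,794
Total COGS = $9,538 + $7,101 + $15,622 + $1,794 = $34,055
Ending inventory: 33 @ $23 = $759

COGS = $34,055; ending inventory = $759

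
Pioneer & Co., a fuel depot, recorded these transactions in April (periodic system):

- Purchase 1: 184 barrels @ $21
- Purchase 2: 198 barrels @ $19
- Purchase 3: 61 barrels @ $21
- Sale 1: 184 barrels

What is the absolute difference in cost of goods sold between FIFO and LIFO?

FIFO COGS: 184 @ $21 = $3,864
LIFO COGS: 61 @ $21 + 123 @ $19 = $3,618
Difference = |$3,864 − $3,618| = $246

$246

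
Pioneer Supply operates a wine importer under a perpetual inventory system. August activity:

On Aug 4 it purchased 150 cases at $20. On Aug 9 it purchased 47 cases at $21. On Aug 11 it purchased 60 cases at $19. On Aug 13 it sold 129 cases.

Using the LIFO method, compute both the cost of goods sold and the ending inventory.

Aug 13, 129 sold [LIFO — newest first]: 60 @ $19 + 47 @ $21 + 22 @ $20 = $2,567
Ending inventory: 128 @ $20 = $2,560

COGS = $2,567; ending inventory = $2,560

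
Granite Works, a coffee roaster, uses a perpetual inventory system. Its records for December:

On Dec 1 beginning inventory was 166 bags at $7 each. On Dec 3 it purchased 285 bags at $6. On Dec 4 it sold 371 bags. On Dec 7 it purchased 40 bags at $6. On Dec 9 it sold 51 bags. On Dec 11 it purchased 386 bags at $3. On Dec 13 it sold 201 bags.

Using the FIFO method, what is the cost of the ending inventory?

Dec 4, 371 sold [FIFO — oldest first]: 166 @ $7 + 205 @ $6 = $2,392
Dec 9, 51 sold [FIFO — oldest first]: 51 @ $6 = $306
Dec 13, 201 sold [FIFO — oldest first]: 29 @ $6 + 40 @ $6 + 132 @ $3 = $810
Total COGS = $2,392 + $306 + $810 = $3,508
Ending inventory: 254 @ $3 = $762
Check: goods available $4,270 = COGS $3,508 + ending $762

Ending inventory = $762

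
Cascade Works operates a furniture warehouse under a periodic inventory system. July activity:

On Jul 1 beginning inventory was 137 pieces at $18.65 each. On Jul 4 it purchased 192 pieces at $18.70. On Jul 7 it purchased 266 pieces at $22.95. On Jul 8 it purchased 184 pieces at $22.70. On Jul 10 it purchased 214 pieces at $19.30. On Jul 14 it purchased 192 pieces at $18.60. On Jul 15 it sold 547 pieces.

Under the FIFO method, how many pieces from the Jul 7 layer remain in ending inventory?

48

Jul 15, 547 sold [FIFO — oldest first]: 137 @ $18.65 + 192 @ $18.70 + 218 @ $22.95 = $11,148.55
Ending inventory: 48 @ $22.95 + 184 @ $22.70 + 214 @ $19.30 + 192 @ $18.60 = $12,979.80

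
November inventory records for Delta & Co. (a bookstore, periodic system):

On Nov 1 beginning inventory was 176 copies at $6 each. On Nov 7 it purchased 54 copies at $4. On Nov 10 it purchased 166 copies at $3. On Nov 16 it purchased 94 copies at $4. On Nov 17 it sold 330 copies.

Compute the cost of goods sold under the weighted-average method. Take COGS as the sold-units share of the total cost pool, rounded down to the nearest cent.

Nov 17, sell 330: 330/490 × $2,146.00 → $1,445.26
Ending inventory (cost pool remaining) = $700.74
Check: goods available $2,146.00 = COGS $1,445.26 + ending $700.74

COGS = $1,445.26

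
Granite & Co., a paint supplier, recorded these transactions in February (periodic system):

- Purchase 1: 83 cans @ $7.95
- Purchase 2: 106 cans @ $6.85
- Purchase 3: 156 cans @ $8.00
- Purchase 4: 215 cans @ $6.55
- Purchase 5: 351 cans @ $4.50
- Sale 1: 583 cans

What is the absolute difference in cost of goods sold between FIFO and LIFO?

$1,021.95

FIFO COGS: 83 @ $7.95 + 106 @ $6.85 + 156 @ $8.00 + 215 @ $6.55 + 23 @ $4.50 = $4,145.70
LIFO COGS: 351 @ $4.50 + 215 @ $6.55 + 17 @ $8.00 = $3,123.75
Difference = |$4,145.70 − $3,123.75| = $1,021.95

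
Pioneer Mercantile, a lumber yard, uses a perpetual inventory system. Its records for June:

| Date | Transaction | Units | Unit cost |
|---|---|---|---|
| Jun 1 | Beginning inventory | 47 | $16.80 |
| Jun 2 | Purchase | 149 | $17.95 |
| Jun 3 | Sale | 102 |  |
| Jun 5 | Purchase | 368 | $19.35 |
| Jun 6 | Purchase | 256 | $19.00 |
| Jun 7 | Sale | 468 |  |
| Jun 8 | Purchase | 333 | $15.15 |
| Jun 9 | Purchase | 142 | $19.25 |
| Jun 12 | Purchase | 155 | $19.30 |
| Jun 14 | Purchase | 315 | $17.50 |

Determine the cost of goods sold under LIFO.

Jun 3, 102 sold [LIFO — newest first]: 102 @ $17.95 = $1,830.90
Jun 7, 468 sold [LIFO — newest first]: 256 @ $19.00 + 212 @ $19.35 = $8,966.20
Total COGS = $1,830.90 + $8,966.20 = $10,797.10
Ending inventory: 47 @ $16.80 + 47 @ $17.95 + 156 @ $19.35 + 333 @ $15.15 + 142 @ $19.25 + 155 @ $19.30 + 315 @ $17.50 = $20,934.30
Check: goods available $31,731.40 = COGS $10,797.10 + ending $20,934.30

COGS = $10,797.10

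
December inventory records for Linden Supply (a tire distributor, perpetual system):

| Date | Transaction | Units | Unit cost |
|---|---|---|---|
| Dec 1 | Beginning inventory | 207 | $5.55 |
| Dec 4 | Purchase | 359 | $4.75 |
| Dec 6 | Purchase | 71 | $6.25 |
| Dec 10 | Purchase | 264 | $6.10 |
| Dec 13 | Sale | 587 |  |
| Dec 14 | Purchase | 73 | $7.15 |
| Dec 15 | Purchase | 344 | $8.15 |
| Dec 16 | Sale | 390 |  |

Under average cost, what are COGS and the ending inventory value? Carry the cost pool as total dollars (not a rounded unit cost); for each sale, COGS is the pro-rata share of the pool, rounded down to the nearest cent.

After Dec 1: 207 on hand, pool $1,148.85 (≈ $5.5500 each)
After Dec 4: 566 on hand, pool $2,854.10 (≈ $5.0426 each)
After Dec 6: 637 on hand, pool $3,297.85 (≈ $5.1772 each)
After Dec 10: 901 on hand, pool $4,908.25 (≈ $5.4476 each)
Dec 13, sell 587: 587/901 × $4,908.25 → $3,197.71
After Dec 14: 387 on hand, pool $2,232.49 (≈ $5.7687 each)
After Dec 15: 731 on hand, pool $5,036.09 (≈ $6.8893 each)
Dec 16, sell 390: 390/731 × $5,036.09 → $2,686.83
Total COGS = $3,197.71 + $2,686.83 = $5,884.54
Ending inventory (cost pool remaining) = $2,349.26

COGS = $5,884.54; ending inventory = $2,349.26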